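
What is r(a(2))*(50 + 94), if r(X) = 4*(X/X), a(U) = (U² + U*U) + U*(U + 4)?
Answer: 576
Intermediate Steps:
a(U) = 2*U² + U*(4 + U) (a(U) = (U² + U²) + U*(4 + U) = 2*U² + U*(4 + U))
r(X) = 4 (r(X) = 4*1 = 4)
r(a(2))*(50 + 94) = 4*(50 + 94) = 4*144 = 576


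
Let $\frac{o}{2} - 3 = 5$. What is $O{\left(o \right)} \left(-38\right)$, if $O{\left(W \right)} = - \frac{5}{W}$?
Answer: $\frac{95}{8} \approx 11.875$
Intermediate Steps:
$o = 16$ ($o = 6 + 2 \cdot 5 = 6 + 10 = 16$)
$O{\left(o \right)} \left(-38\right) = - \frac{5}{16} \left(-38\right) = \left(-5\right) \frac{1}{16} \left(-38\right) = \left(- \frac{5}{16}\right) \left(-38\right) = \frac{95}{8}$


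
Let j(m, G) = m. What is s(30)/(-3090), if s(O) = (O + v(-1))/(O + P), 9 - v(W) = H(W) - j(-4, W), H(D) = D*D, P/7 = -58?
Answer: 17/580920 ≈ 2.9264e-5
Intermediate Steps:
P = -406 (P = 7*(-58) = -406)
H(D) = D²
v(W) = 5 - W² (v(W) = 9 - (W² - 1*(-4)) = 9 - (W² + 4) = 9 - (4 + W²) = 9 + (-4 - W²) = 5 - W²)
s(O) = (4 + O)/(-406 + O) (s(O) = (O + (5 - 1*(-1)²))/(O - 406) = (O + (5 - 1*1))/(-406 + O) = (O + (5 - 1))/(-406 + O) = (O + 4)/(-406 + O) = (4 + O)/(-406 + O))
s(30)/(-3090) = ((4 + 30)/(-406 + 30))/(-3090) = (34/(-376))*(-1/3090) = -1/376*34*(-1/3090) = -17/188*(-1/3090) = 17/580920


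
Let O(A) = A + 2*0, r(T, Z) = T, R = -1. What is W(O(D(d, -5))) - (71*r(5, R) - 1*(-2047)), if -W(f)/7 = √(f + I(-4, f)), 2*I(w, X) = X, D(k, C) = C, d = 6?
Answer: -2402 - 7*I*√30/2 ≈ -2402.0 - 19.17*I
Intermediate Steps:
I(w, X) = X/2
O(A) = A (O(A) = A + 0 = A)
W(f) = -7*√6*√f/2 (W(f) = -7*√(f + f/2) = -7*√6*√f/2)
W(O(D(d, -5))) - (71*r(5, R) - 1*(-2047)) = -7*√6*√(-5)/2 - (71*5 - 1*(-2047)) = -7*√6*I*√5/2 - (355 + 2047) = -7*I*√30/2 - 1*2402 = -7*I*√30/2 - 2402 = -2402 - 7*I*√30/2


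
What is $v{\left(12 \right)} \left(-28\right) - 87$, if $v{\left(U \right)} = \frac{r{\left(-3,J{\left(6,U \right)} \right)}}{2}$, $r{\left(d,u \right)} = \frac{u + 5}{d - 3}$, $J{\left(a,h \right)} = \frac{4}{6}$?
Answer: $- \frac{664}{9} \approx -73.778$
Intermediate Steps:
$J{\left(a,h \right)} = \frac{2}{3}$ ($J{\left(a,h \right)} = 4 \cdot \frac{1}{6} = \frac{2}{3}$)
$r{\left(d,u \right)} = \frac{5 + u}{-3 + d}$
$v{\left(U \right)} = - \frac{17}{36}$ ($v{\left(U \right)} = \frac{\frac{1}{-3 - 3} \left(5 + \frac{2}{3}\right)}{2} = \frac{1}{-6} \cdot \frac{17}{3} \cdot \frac{1}{2} = \left(- \frac{1}{6}\right) \frac{17}{3} \cdot \frac{1}{2} = \left(- \frac{17}{18}\right) \frac{1}{2} = - \frac{17}{36}$)
$v{\left(12 \right)} \left(-28\right) - 87 = \left(- \frac{17}{36}\right) \left(-28\right) - 87 = \frac{119}{9} - 87 = - \frac{664}{9}$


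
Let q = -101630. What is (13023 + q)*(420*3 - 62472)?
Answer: 5423811684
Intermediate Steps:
(13023 + q)*(420*3 - 62472) = (13023 - 101630)*(420*3 - 62472) = -88607*(1260 - 62472) = -88607*(-61212) = 5423811684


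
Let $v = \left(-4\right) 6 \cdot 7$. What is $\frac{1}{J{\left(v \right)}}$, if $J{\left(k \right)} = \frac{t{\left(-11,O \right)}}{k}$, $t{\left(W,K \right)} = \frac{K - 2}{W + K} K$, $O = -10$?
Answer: $\frac{147}{5} \approx 29.4$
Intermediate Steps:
$t{\left(W,K \right)} = \frac{K \left(-2 + K\right)}{K + W}$ ($t{\left(W,K \right)} = \frac{-2 + K}{K + W} K = \frac{K \left(-2 + K\right)}{K + W}$)
$v = -168$ ($v = \left(-24\right) 7 = -168$)
$J{\left(k \right)} = - \frac{40}{7 k}$ ($J{\left(k \right)} = \frac{\left(-10\right) \frac{1}{-10 - 11} \left(-2 - 10\right)}{k} = \frac{\left(-10\right) \frac{1}{-21} \left(-12\right)}{k} = \frac{\left(-10\right) \left(- \frac{1}{21}\right) \left(-12\right)}{k} = - \frac{40}{7 k}$)
$\frac{1}{J{\left(v \right)}} = \frac{1}{\left(- \frac{40}{7}\right) \frac{1}{-168}} = \frac{1}{\left(- \frac{40}{7}\right) \left(- \frac{1}{168}\right)} = \frac{1}{\frac{5}{147}} = \frac{147}{5}$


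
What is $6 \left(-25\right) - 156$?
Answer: $-306$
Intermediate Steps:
$6 \left(-25\right) - 156 = -150 - 156 = -306$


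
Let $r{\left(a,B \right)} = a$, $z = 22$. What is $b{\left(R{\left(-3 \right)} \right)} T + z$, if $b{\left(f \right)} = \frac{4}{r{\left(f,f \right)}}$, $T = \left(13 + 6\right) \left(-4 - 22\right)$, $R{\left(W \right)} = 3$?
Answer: $- \frac{1910}{3} \approx -636.67$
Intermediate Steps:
$T = -494$ ($T = 19 \left(-26\right) = -494$)
$b{\left(f \right)} = \frac{4}{f}$
$b{\left(R{\left(-3 \right)} \right)} T + z = \frac{4}{3} \left(-494\right) + 22 = - \frac{1976}{3} + 22 = - \frac{1910}{3}$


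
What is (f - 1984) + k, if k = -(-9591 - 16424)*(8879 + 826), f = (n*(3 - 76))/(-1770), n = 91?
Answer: 446878262713/1770 ≈ 2.5247e+8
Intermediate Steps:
f = 6643/1770 (f = (91*(3 - 76))/(-1770) = (91*(-73))*(-1/1770) = -6643*(-1/1770) = 6643/1770 ≈ 3.7531)
k = 252475575 (k = -(-26015)*9705 = -1*(-252475575) = 252475575)
(f - 1984) + k = (6643/1770 - 1984) + 252475575 = -3505037/1770 + 252475575 = 446878262713/1770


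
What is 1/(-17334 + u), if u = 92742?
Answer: 1/75408 ≈ 1.3261e-5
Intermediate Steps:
1/(-17334 + u) = 1/(-17334 + 92742) = 1/75408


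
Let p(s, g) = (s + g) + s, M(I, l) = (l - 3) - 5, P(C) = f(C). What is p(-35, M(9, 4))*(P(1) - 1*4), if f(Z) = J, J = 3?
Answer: 74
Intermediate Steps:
f(Z) = 3
P(C) = 3
M(I, l) = -8 + l (M(I, l) = (-3 + l) - 5 = -8 + l)
p(s, g) = g + 2*s (p(s, g) = (g + s) + s = g + 2*s)
p(-35, M(9, 4))*(P(1) - 1*4) = ((-8 + 4) + 2*(-35))*(3 - 1*4) = (-4 - 70)*(3 - 4) = -74*(-1) = 74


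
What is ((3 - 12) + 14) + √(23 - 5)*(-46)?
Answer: 5 - 138*√2 ≈ -190.16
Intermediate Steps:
((3 - 12) + 14) + √(23 - 5)*(-46) = (-9 + 14) + √18*(-46) = 5 + (3*√2)*(-46) = 5 - 138*√2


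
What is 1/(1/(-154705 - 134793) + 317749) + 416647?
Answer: 38326399242606145/91987700001 ≈ 4.1665e+5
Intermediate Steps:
1/(1/(-154705 - 134793) + 317749) + 416647 = 1/(1/(-289498) + 317749) + 416647 = 1/(-1/289498 + 317749) + 416647 = 1/(91987700001/289498) + 416647 = 289498/91987700001 + 416647 = 38326399242606145/91987700001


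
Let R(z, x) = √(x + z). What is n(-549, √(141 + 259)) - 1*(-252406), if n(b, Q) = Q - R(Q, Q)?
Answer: 252426 - 2*√10 ≈ 2.5242e+5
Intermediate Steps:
n(b, Q) = Q - √2*√Q (n(b, Q) = Q - √(Q + Q) = Q - √(2*Q) = Q - √2*√Q)
n(-549, √(141 + 259)) - 1*(-252406) = (√(141 + 259) - √2*√(√(141 + 259))) - 1*(-252406) = (√400 - √2*√(√400)) + 252406 = (20 - √2*√20) + 252406 = (20 - √2*2*√5) + 252406 = (20 - 2*√10) + 252406 = 252426 - 2*√10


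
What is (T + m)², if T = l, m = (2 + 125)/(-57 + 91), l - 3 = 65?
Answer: 5948721/1156 ≈ 5146.0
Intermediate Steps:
l = 68 (l = 3 + 65 = 68)
m = 127/34 ≈ 3.7353
T = 68
(T + m)² = (68 + 127/34)² = (2439/34)² = 5948721/1156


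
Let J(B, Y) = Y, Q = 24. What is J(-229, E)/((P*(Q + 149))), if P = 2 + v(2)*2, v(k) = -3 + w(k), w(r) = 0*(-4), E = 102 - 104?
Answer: 1/346 ≈ 0.0028902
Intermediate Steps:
E = -2
w(r) = 0
v(k) = -3 (v(k) = -3 + 0 = -3)
P = -4 (P = 2 - 3*2 = 2 - 6 = -4)
J(-229, E)/((P*(Q + 149))) = -2*(-1/(4*(24 + 149))) = -2/((-4*173)) = -2/(-692) = -2*(-1/692) = 1/346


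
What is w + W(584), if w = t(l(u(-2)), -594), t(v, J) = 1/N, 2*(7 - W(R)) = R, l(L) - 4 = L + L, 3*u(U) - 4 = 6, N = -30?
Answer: -8551/30 ≈ -285.03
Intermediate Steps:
u(U) = 10/3 (u(U) = 4/3 + (⅓)*6 = 4/3 + 2 = 10/3)
l(L) = 4 + 2*L (l(L) = 4 + (L + L) = 4 + 2*L)
W(R) = 7 - R/2
t(v, J) = -1/30 (t(v, J) = 1/(-30) = -1/30)
w = -1/30 ≈ -0.033333
w + W(584) = -1/30 + (7 - ½*584) = -1/30 + (7 - 292) = -1/30 - 285 = -8551/30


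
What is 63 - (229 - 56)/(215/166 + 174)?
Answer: 1804519/29099 ≈ 62.013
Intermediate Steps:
63 - (229 - 56)/(215/166 + 174) = 63 - 173/(215*(1/166) + 174) = 63 - 173/(215/166 + 174) = 63 - 173/29099/166 = 63 - 173*166/29099 = 63 - 1*28718/29099 = 63 - 28718/29099 = 1804519/29099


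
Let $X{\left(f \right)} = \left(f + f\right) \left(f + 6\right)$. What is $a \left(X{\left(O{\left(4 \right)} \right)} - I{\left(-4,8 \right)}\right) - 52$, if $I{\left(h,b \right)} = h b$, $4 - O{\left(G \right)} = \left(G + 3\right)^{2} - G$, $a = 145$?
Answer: $420738$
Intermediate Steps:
$O{\left(G \right)} = 4 + G - \left(3 + G\right)^{2}$ ($O{\left(G \right)} = 4 - \left(\left(G + 3\right)^{2} - G\right) = 4 - \left(\left(3 + G\right)^{2} - G\right) = 4 + \left(G - \left(3 + G\right)^{2}\right) = 4 + G - \left(3 + G\right)^{2}$)
$X{\left(f \right)} = 2 f \left(6 + f\right)$
$I{\left(h,b \right)} = b h$
$a \left(X{\left(O{\left(4 \right)} \right)} - I{\left(-4,8 \right)}\right) - 52 = 145 \left(2 \left(4 + 4 - \left(3 + 4\right)^{2}\right) \left(6 + \left(4 + 4 - \left(3 + 4\right)^{2}\right)\right) - 8 \left(-4\right)\right) - 52 = 145 \left(2 \left(4 + 4 - 7^{2}\right) \left(6 + \left(4 + 4 - 7^{2}\right)\right) - -32\right) - 52 = 145 \left(2 \left(4 + 4 - 49\right) \left(6 + \left(4 + 4 - 49\right)\right) + 32\right) - 52 = 145 \left(2 \left(-41\right) \left(6 - 41\right) + 32\right) - 52 = 145 \left(2 \left(-41\right) \left(-35\right) + 32\right) - 52 = 145 \left(2870 + 32\right) - 52 = 145 \cdot 2902 - 52 = 420790 - 52 = 420738$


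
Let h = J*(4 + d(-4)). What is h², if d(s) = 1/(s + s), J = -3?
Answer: 8649/64 ≈ 135.14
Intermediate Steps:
d(s) = 1/(2*s)
h = -93/8 (h = -3*(4 + (½)/(-4)) = -3*(4 + (½)*(-¼)) = -3*(4 - ⅛) = -3*31/8 = -93/8 ≈ -11.625)
h² = (-93/8)² = 8649/64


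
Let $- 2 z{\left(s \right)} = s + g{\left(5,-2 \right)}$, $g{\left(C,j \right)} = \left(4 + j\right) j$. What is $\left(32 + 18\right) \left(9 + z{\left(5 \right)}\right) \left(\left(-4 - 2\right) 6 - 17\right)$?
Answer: $-22525$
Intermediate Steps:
$g{\left(C,j \right)} = j \left(4 + j\right)$
$z{\left(s \right)} = 2 - \frac{s}{2}$ ($z{\left(s \right)} = - \frac{s - 2 \left(4 - 2\right)}{2} = - \frac{s - 4}{2} = - \frac{-4 + s}{2} = 2 - \frac{s}{2}$)
$\left(32 + 18\right) \left(9 + z{\left(5 \right)}\right) \left(\left(-4 - 2\right) 6 - 17\right) = \left(32 + 18\right) \left(9 + \left(2 - \frac{5}{2}\right)\right) \left(\left(-4 - 2\right) 6 - 17\right) = 50 \left(9 + \left(2 - \frac{5}{2}\right)\right) \left(\left(-6\right) 6 - 17\right) = 50 \left(9 - \frac{1}{2}\right) \left(-36 - 17\right) = 50 \cdot \frac{17}{2} \left(-53\right) = 50 \left(- \frac{901}{2}\right) = -22525$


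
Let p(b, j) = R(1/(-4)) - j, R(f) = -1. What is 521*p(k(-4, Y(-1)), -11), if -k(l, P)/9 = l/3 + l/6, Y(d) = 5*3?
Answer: 5210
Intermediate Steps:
Y(d) = 15
k(l, P) = -9*l/2 (k(l, P) = -9*(l/3 + l/6) = -9*l/2)
p(b, j) = -1 - j
521*p(k(-4, Y(-1)), -11) = 521*(-1 - 1*(-11)) = 521*(-1 + 11) = 521*10 = 5210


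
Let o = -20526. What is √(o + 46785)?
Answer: √26259 ≈ 162.05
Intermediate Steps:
√(o + 46785) = √(-20526 + 46785) = √26259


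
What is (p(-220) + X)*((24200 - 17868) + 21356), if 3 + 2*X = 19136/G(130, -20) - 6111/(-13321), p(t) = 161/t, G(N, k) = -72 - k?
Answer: -49002589266/9515 ≈ -5.1500e+6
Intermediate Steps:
X = -352570/1903 (X = -3/2 + (19136/(-72 - 1*(-20)) - 6111/(-13321))/2 = -3/2 + (19136/(-72 + 20) - 6111*(-1/13321))/2 = -3/2 + (19136/(-52) + 873/1903)/2 = -3/2 + (19136*(-1/52) + 873/1903)/2 = -3/2 + (-368 + 873/1903)/2 = -3/2 + (½)*(-699431/1903) = -3/2 - 699431/3806 = -352570/1903 ≈ -185.27)
(p(-220) + X)*((24200 - 17868) + 21356) = (161/(-220) - 352570/1903)*((24200 - 17868) + 21356) = (161*(-1/220) - 352570/1903)*(6332 + 21356) = (-161/220 - 352570/1903)*27688 = -7079253/38060*27688 = -49002589266/9515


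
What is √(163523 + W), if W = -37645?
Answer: √125878 ≈ 354.79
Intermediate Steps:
√(163523 + W) = √(163523 - 37645) = √125878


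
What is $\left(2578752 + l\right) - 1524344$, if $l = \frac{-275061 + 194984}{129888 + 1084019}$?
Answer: $\frac{1279953171979}{1213907} \approx 1.0544 \cdot 10^{6}$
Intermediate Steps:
$l = - \frac{80077}{1213907} \approx -0.065966$
$\left(2578752 + l\right) - 1524344 = \left(2578752 - \frac{80077}{1213907}\right) - 1524344 = \frac{3130365023987}{1213907} - 1524344 = \frac{1279953171979}{1213907}$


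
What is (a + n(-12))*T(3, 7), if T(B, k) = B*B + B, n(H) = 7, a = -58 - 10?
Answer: -732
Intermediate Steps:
a = -68
T(B, k) = B + B**2 (T(B, k) = B**2 + B = B + B**2)
(a + n(-12))*T(3, 7) = (-68 + 7)*(3*(1 + 3)) = -183*4 = -61*12 = -732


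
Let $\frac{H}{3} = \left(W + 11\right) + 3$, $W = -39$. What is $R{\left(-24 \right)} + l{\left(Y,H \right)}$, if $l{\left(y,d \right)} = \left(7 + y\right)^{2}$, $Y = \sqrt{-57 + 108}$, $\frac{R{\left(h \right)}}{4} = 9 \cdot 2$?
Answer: $172 + 14 \sqrt{51} \approx 271.98$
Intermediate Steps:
$R{\left(h \right)} = 72$ ($R{\left(h \right)} = 4 \cdot 9 \cdot 2 = 4 \cdot 18 = 72$)
$Y = \sqrt{51} \approx 7.1414$
$H = -75$ ($H = 3 \left(\left(-39 + 11\right) + 3\right) = 3 \left(-28 + 3\right) = 3 \left(-25\right) = -75$)
$R{\left(-24 \right)} + l{\left(Y,H \right)} = 72 + \left(7 + \sqrt{51}\right)^{2}$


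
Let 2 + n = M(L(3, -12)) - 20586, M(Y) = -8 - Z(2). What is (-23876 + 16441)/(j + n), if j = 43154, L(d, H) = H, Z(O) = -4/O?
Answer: -1487/4512 ≈ -0.32957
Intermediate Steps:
M(Y) = -6 (M(Y) = -8 - (-4)/2 = -8 - 1*(-2) = -8 + 2 = -6)
n = -20594 (n = -2 + (-6 - 20586) = -2 - 20592 = -20594)
(-23876 + 16441)/(j + n) = (-23876 + 16441)/(43154 - 20594) = -7435/22560 = -7435*1/22560 = -1487/4512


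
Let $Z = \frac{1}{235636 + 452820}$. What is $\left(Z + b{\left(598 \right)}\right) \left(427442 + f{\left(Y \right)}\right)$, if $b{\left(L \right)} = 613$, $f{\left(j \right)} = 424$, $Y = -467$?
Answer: $\frac{90284759629557}{344228} \approx 2.6228 \cdot 10^{8}$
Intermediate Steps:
$Z = \frac{1}{688456} \approx 1.4525 \cdot 10^{-6}$
$\left(Z + b{\left(598 \right)}\right) \left(427442 + f{\left(Y \right)}\right) = \left(\frac{1}{688456} + 613\right) \left(427442 + 424\right) = \frac{422023529}{688456} \cdot 427866 = \frac{90284759629557}{344228}$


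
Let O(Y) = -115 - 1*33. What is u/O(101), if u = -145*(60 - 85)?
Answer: -3625/148 ≈ -24.493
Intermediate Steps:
u = 3625 (u = -145*(-25) = 3625)
O(Y) = -148 (O(Y) = -115 - 33 = -148)
u/O(101) = 3625/(-148) = 3625*(-1/148) = -3625/148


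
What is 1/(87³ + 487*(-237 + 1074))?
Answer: 1/1066122 ≈ 9.3798e-7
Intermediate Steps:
1/(87³ + 487*(-237 + 1074)) = 1/(658503 + 487*837) = 1/(658503 + 407619) = 1/1066122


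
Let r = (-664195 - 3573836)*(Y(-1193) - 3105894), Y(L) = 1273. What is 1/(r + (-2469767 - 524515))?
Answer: 1/13157477046969 ≈ 7.6002e-14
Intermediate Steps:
r = 13157480041251 (r = (-664195 - 3573836)*(1273 - 3105894) = -4238031*(-3104621) = 13157480041251)
1/(r + (-2469767 - 524515)) = 1/(13157480041251 + (-2469767 - 524515)) = 1/(13157480041251 - 2994282) = 1/13157477046969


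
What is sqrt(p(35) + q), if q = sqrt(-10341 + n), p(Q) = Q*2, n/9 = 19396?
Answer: sqrt(70 + 3*sqrt(18247)) ≈ 21.800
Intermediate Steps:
n = 174564 (n = 9*19396 = 174564)
p(Q) = 2*Q
q = 3*sqrt(18247) (q = sqrt(-10341 + 174564) = sqrt(164223) = 3*sqrt(18247) ≈ 405.24)
sqrt(p(35) + q) = sqrt(2*35 + 3*sqrt(18247)) = sqrt(70 + 3*sqrt(18247))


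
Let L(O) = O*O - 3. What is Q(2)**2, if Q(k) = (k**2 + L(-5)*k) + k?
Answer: 2500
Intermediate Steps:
L(O) = -3 + O**2 (L(O) = O**2 - 3 = -3 + O**2)
Q(k) = k**2 + 23*k (Q(k) = (k**2 + (-3 + (-5)**2)*k) + k = (k**2 + (-3 + 25)*k) + k = (k**2 + 22*k) + k = k**2 + 23*k)
Q(2)**2 = (2*(23 + 2))**2 = (2*25)**2 = 50**2 = 2500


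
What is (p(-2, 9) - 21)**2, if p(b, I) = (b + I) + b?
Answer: 256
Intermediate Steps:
p(b, I) = I + 2*b (p(b, I) = (I + b) + b = I + 2*b)
(p(-2, 9) - 21)**2 = ((9 + 2*(-2)) - 21)**2 = ((9 - 4) - 21)**2 = (5 - 21)**2 = (-16)**2 = 256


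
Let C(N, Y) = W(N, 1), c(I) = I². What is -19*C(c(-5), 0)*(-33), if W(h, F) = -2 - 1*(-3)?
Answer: 627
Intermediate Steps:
W(h, F) = 1 (W(h, F) = -2 + 3 = 1)
C(N, Y) = 1
-19*C(c(-5), 0)*(-33) = -19*1*(-33) = -19*(-33) = 627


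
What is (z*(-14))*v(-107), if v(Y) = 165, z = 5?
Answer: -11550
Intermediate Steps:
(z*(-14))*v(-107) = (5*(-14))*165 = -70*165 = -11550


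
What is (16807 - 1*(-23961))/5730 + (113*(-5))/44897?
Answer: 913561723/128629905 ≈ 7.1022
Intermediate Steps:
(16807 - 1*(-23961))/5730 + (113*(-5))/44897 = (16807 + 23961)*(1/5730) - 565*1/44897 = 40768*(1/5730) - 565/44897 = 20384/2865 - 565/44897 = 913561723/128629905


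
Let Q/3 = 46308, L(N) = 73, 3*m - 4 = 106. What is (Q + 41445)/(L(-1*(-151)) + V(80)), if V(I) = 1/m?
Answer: 19840590/8033 ≈ 2469.9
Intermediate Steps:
m = 110/3 (m = 4/3 + (⅓)*106 = 4/3 + 106/3 = 110/3 ≈ 36.667)
V(I) = 3/110 (V(I) = 1/(110/3) = 3/110)
Q = 138924 (Q = 3*46308 = 138924)
(Q + 41445)/(L(-1*(-151)) + V(80)) = (138924 + 41445)/(73 + 3/110) = 180369/(8033/110) = 180369*(110/8033) = 19840590/8033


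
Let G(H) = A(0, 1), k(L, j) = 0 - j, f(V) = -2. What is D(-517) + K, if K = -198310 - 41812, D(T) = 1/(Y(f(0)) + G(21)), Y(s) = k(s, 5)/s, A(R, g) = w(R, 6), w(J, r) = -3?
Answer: -240124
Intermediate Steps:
A(R, g) = -3
k(L, j) = -j
G(H) = -3
Y(s) = -5/s (Y(s) = (-1*5)/s = -5/s)
D(T) = -2 (D(T) = 1/(-5/(-2) - 3) = 1/(-5*(-½) - 3) = 1/(5/2 - 3) = 1/(-½) = -2)
K = -240122
D(-517) + K = -2 - 240122 = -240124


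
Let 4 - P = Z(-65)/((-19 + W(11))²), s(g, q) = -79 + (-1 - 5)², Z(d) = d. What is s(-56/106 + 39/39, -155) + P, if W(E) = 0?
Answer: -14014/361 ≈ -38.820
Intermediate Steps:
s(g, q) = -43 (s(g, q) = -79 + (-6)² = -79 + 36 = -43)
P = 1509/361 (P = 4 - (-65)/((-19 + 0)²) = 4 - (-65)/((-19)²) = 4 - (-65)/361 = 4 - 1*(-65/361) = 4 + 65/361 = 1509/361 ≈ 4.1801)
s(-56/106 + 39/39, -155) + P = -43 + 1509/361 = -14014/361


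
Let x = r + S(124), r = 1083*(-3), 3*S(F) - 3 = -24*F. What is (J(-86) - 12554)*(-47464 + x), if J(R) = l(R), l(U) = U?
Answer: 653538560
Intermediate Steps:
J(R) = R
S(F) = 1 - 8*F (S(F) = 1 + (-24*F)/3 = 1 - 8*F)
r = -3249
x = -4240 (x = -3249 + (1 - 8*124) = -3249 + (1 - 992) = -3249 - 991 = -4240)
(J(-86) - 12554)*(-47464 + x) = (-86 - 12554)*(-47464 - 4240) = -12640*(-51704) = 653538560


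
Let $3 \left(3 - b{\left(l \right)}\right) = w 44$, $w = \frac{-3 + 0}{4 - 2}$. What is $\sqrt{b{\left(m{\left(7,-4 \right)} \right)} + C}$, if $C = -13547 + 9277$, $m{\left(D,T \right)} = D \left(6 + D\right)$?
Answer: $i \sqrt{4245} \approx 65.154 i$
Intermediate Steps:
$w = - \frac{3}{2} \approx -1.5$
$b{\left(l \right)} = 25$ ($b{\left(l \right)} = 3 - \frac{\left(- \frac{3}{2}\right) 44}{3} = 3 - -22 = 3 + 22 = 25$)
$C = -4270$
$\sqrt{b{\left(m{\left(7,-4 \right)} \right)} + C} = \sqrt{25 - 4270} = \sqrt{-4245} = i \sqrt{4245}$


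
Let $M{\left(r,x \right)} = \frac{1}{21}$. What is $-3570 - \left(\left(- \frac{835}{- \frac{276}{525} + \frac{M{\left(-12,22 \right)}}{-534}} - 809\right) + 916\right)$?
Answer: $- \frac{776115143}{147409} \approx -5265.0$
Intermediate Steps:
$M{\left(r,x \right)} = \frac{1}{21}$
$-3570 - \left(\left(- \frac{835}{- \frac{276}{525} + \frac{M{\left(-12,22 \right)}}{-534}} - 809\right) + 916\right) = -3570 - \left(\left(- \frac{835}{- \frac{276}{525} + \frac{1}{21 \left(-534\right)}} - 809\right) + 916\right) = -3570 - \left(\left(- \frac{835}{\left(-276\right) \frac{1}{525} + \frac{1}{21} \left(- \frac{1}{534}\right)} - 809\right) + 916\right) = -3570 - \left(\left(- \frac{835}{- \frac{92}{175} - \frac{1}{11214}} - 809\right) + 916\right) = -3570 - \left(\left(- \frac{835}{- \frac{147409}{280350}} - 809\right) + 916\right) = -3570 - \left(\left(\left(-835\right) \left(- \frac{280350}{147409}\right) - 809\right) + 916\right) = -3570 - \left(\left(\frac{234092250}{147409} - 809\right) + 916\right) = -3570 - \left(\frac{114838369}{147409} + 916\right) = -3570 - \frac{249865013}{147409} = - \frac{776115143}{147409}$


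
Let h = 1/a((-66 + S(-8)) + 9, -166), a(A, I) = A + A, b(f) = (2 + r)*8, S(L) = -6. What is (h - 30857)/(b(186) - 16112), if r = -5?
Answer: 3887983/2033136 ≈ 1.9123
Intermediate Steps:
b(f) = -24 (b(f) = (2 - 5)*8 = -3*8 = -24)
a(A, I) = 2*A
h = -1/126 (h = 1/(2*((-66 - 6) + 9)) = 1/(2*(-72 + 9)) = 1/(2*(-63)) = 1/(-126) = -1/126 ≈ -0.0079365)
(h - 30857)/(b(186) - 16112) = (-1/126 - 30857)/(-24 - 16112) = -3887983/126/(-16136) = -3887983/126*(-1/16136) = 3887983/2033136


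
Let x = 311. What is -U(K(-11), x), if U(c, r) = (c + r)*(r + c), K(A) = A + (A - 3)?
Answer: -81796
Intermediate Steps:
K(A) = -3 + 2*A (K(A) = A + (-3 + A) = -3 + 2*A)
U(c, r) = (c + r)² (U(c, r) = (c + r)*(c + r) = (c + r)²)
-U(K(-11), x) = -((-3 + 2*(-11)) + 311)² = -((-3 - 22) + 311)² = -(-25 + 311)² = -1*286² = -1*81796 = -81796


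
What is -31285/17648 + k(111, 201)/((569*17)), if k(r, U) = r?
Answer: -300660877/170709104 ≈ -1.7612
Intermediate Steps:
-31285/17648 + k(111, 201)/((569*17)) = -31285/17648 + 111/((569*17)) = -31285*1/17648 + 111/9673 = -31285/17648 + 111*(1/9673) = -31285/17648 + 111/9673 = -300660877/170709104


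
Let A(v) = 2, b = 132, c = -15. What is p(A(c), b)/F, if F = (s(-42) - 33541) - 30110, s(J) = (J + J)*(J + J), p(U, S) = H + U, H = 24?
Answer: -26/56595 ≈ -0.00045940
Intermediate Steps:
p(U, S) = 24 + U
s(J) = 4*J**2 (s(J) = (2*J)*(2*J) = 4*J**2)
F = -56595 (F = (4*(-42)**2 - 33541) - 30110 = (4*1764 - 33541) - 30110 = (7056 - 33541) - 30110 = -26485 - 30110 = -56595)
p(A(c), b)/F = (24 + 2)/(-56595) = 26*(-1/56595) = -26/56595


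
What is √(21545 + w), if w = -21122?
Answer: 3*√47 ≈ 20.567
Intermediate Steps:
√(21545 + w) = √(21545 - 21122) = √423 = 3*√47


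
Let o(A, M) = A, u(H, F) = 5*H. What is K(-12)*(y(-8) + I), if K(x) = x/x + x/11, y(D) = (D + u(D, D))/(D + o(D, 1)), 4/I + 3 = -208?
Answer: -629/2321 ≈ -0.27100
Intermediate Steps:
I = -4/211 (I = 4/(-3 - 208) = 4/(-211) = 4*(-1/211) = -4/211 ≈ -0.018957)
y(D) = 3 (y(D) = (D + 5*D)/(D + D) = (6*D)/((2*D)) = (6*D)*(1/(2*D)) = 3)
K(x) = 1 + x/11 (K(x) = 1 + x*(1/11) = 1 + x/11)
K(-12)*(y(-8) + I) = (1 + (1/11)*(-12))*(3 - 4/211) = (1 - 12/11)*(629/211) = -1/11*629/211 = -629/2321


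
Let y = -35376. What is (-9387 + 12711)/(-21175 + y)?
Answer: -3324/56551 ≈ -0.058779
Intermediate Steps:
(-9387 + 12711)/(-21175 + y) = (-9387 + 12711)/(-21175 - 35376) = 3324/(-56551) = 3324*(-1/56551) = -3324/56551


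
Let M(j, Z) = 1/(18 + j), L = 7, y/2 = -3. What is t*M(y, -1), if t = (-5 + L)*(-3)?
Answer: -½ ≈ -0.50000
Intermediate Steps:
y = -6 (y = 2*(-3) = -6)
t = -6 (t = (-5 + 7)*(-3) = 2*(-3) = -6)
t*M(y, -1) = -6/(18 - 6) = -6/12 = -6*1/12 = -½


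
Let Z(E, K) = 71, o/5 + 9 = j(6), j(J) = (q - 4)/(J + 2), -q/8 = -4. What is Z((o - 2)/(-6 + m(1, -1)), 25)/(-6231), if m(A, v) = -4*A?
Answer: -71/6231 ≈ -0.011395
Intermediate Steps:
q = 32 (q = -8*(-4) = 32)
j(J) = 28/(2 + J) (j(J) = (32 - 4)/(J + 2) = 28/(2 + J))
o = -55/2 (o = -45 + 5*(28/(2 + 6)) = -45 + 5*(28/8) = -45 + 5*(28*(⅛)) = -45 + 5*(7/2) = -45 + 35/2 = -55/2 ≈ -27.500)
Z((o - 2)/(-6 + m(1, -1)), 25)/(-6231) = 71/(-6231) = 71*(-1/6231) = -71/6231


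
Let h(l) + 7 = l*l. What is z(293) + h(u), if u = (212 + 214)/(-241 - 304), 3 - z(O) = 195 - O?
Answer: 28101826/297025 ≈ 94.611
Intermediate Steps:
z(O) = -192 + O (z(O) = 3 - (195 - O) = 3 + (-195 + O) = -192 + O)
u = -426/545 (u = 426/(-545) = 426*(-1/545) = -426/545 ≈ -0.78165)
h(l) = -7 + l² (h(l) = -7 + l*l = -7 + l²)
z(293) + h(u) = (-192 + 293) + (-7 + (-426/545)²) = 101 + (-7 + 181476/297025) = 101 - 1897699/297025 = 28101826/297025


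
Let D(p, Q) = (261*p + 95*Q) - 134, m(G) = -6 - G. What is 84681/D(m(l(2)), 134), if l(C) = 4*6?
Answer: 84681/4766 ≈ 17.768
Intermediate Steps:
l(C) = 24
D(p, Q) = -134 + 95*Q + 261*p (D(p, Q) = (95*Q + 261*p) - 134 = -134 + 95*Q + 261*p)
84681/D(m(l(2)), 134) = 84681/(-134 + 95*134 + 261*(-6 - 1*24)) = 84681/(-134 + 12730 + 261*(-6 - 24)) = 84681/(-134 + 12730 + 261*(-30)) = 84681/(-134 + 12730 - 7830) = 84681/4766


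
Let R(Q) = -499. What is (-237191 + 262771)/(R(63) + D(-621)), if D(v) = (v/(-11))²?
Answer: 1547590/162631 ≈ 9.5160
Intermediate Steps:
D(v) = v²/121 (D(v) = (v*(-1/11))² = (-v/11)² = v²/121)
(-237191 + 262771)/(R(63) + D(-621)) = (-237191 + 262771)/(-499 + (1/121)*(-621)²) = 25580/(-499 + (1/121)*385641) = 25580/(-499 + 385641/121) = 25580/(325262/121) = 25580*(121/325262) = 1547590/162631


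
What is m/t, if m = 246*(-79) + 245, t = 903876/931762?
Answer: -8939790509/451938 ≈ -19781.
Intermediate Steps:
t = 451938/465881 (t = 903876*(1/931762) = 451938/465881 ≈ 0.97007)
m = -19189 (m = -19434 + 245 = -19189)
m/t = -19189/451938/465881 = -19189*465881/451938 = -8939790509/451938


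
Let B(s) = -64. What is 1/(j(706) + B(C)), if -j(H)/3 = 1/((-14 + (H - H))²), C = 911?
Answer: -196/12547 ≈ -0.015621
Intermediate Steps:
j(H) = -3/196 (j(H) = -3/(-14 + (H - H))² = -3/(-14 + 0)² = -3/((-14)²) = -3/196)
1/(j(706) + B(C)) = 1/(-3/196 - 64) = 1/(-12547/196) = -196/12547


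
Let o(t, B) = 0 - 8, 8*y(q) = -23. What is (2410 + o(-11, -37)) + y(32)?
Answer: 19193/8 ≈ 2399.1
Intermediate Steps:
y(q) = -23/8 (y(q) = (1/8)*(-23) = -23/8)
o(t, B) = -8
(2410 + o(-11, -37)) + y(32) = (2410 - 8) - 23/8 = 2402 - 23/8 = 19193/8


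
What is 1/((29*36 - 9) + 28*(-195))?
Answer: -1/4425 ≈ -0.00022599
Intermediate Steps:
1/((29*36 - 9) + 28*(-195)) = 1/((1044 - 9) - 5460) = 1/(1035 - 5460) = 1/(-4425) = -1/4425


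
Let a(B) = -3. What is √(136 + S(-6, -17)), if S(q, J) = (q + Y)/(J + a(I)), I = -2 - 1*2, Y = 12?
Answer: √13570/10 ≈ 11.649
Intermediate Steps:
I = -4 (I = -2 - 2 = -4)
S(q, J) = (12 + q)/(-3 + J) (S(q, J) = (q + 12)/(J - 3) = (12 + q)/(-3 + J))
√(136 + S(-6, -17)) = √(136 + (12 - 6)/(-3 - 17)) = √(136 + 6/(-20)) = √(136 - 1/20*6) = √(136 - 3/10) = √(1357/10) = √13570/10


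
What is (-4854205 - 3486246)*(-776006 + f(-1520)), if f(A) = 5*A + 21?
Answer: 6535452296835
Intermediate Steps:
f(A) = 21 + 5*A
(-4854205 - 3486246)*(-776006 + f(-1520)) = (-4854205 - 3486246)*(-776006 + (21 + 5*(-1520))) = -8340451*(-776006 + (21 - 7600)) = -8340451*(-776006 - 7579) = -8340451*(-783585) = 6535452296835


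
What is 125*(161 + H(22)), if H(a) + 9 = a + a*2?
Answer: 27250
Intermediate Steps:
H(a) = -9 + 3*a (H(a) = -9 + (a + a*2) = -9 + (a + 2*a) = -9 + 3*a)
125*(161 + H(22)) = 125*(161 + (-9 + 3*22)) = 125*(161 + (-9 + 66)) = 125*(161 + 57) = 125*218 = 27250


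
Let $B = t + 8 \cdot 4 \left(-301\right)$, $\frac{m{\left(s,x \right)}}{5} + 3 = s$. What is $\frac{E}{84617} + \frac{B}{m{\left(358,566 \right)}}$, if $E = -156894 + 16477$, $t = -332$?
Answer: $- \frac{1092363963}{150195175} \approx -7.273$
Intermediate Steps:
$m{\left(s,x \right)} = -15 + 5 s$
$B = -9964$ ($B = -332 + 8 \cdot 4 \left(-301\right) = -332 + 32 \left(-301\right) = -332 - 9632 = -9964$)
$E = -140417$
$\frac{E}{84617} + \frac{B}{m{\left(358,566 \right)}} = - \frac{140417}{84617} - \frac{9964}{-15 + 5 \cdot 358} = \left(-140417\right) \frac{1}{84617} - \frac{9964}{-15 + 1790} = - \frac{140417}{84617} - \frac{9964}{1775} = - \frac{1092363963}{150195175}$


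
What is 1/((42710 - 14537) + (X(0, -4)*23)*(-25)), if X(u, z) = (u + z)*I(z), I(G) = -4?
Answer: 1/18973 ≈ 5.2706e-5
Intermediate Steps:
X(u, z) = -4*u - 4*z (X(u, z) = (u + z)*(-4) = -4*u - 4*z)
1/((42710 - 14537) + (X(0, -4)*23)*(-25)) = 1/((42710 - 14537) + ((-4*0 - 4*(-4))*23)*(-25)) = 1/(28173 + ((0 + 16)*23)*(-25)) = 1/(28173 + (16*23)*(-25)) = 1/(28173 + 368*(-25)) = 1/(28173 - 9200) = 1/18973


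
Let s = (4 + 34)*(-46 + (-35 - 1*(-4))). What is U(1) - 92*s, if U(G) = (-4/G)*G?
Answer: 269188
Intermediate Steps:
s = -2926 (s = 38*(-46 + (-35 + 4)) = 38*(-46 - 31) = 38*(-77) = -2926)
U(G) = -4 (U(G) = (-4/G)*G = -4)
U(1) - 92*s = -4 - 92*(-2926) = -4 + 269192 = 269188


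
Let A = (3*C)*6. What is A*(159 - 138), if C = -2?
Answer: -756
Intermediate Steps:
A = -36 (A = (3*(-2))*6 = -6*6 = -36)
A*(159 - 138) = -36*(159 - 138) = -36*21 = -756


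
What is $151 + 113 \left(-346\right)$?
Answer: $-38947$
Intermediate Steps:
$151 + 113 \left(-346\right) = 151 - 39098 = -38947$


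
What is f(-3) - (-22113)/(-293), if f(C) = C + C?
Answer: -23871/293 ≈ -81.471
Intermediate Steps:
f(C) = 2*C
f(-3) - (-22113)/(-293) = 2*(-3) - (-22113)/(-293) = -6 - (-22113)*(-1)/293 = -6 - 117*189/293 = -6 - 22113/293 = -23871/293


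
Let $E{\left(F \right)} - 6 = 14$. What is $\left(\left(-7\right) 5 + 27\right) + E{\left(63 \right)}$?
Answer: $12$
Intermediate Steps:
$E{\left(F \right)} = 20$ ($E{\left(F \right)} = 6 + 14 = 20$)
$\left(\left(-7\right) 5 + 27\right) + E{\left(63 \right)} = \left(\left(-7\right) 5 + 27\right) + 20 = \left(-35 + 27\right) + 20 = -8 + 20 = 12$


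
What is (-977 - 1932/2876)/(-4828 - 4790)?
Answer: 351473/3457671 ≈ 0.10165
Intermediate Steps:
(-977 - 1932/2876)/(-4828 - 4790) = (-977 - 1932*1/2876)/(-9618) = (-977 - 483/719)*(-1/9618) = -702946/719*(-1/9618) = 351473/3457671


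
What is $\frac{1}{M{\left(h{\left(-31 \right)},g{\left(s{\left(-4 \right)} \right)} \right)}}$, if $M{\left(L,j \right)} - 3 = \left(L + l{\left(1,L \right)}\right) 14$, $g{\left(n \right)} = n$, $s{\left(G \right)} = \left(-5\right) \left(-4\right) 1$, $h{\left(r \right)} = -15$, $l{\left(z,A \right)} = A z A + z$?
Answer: $\frac{1}{2957} \approx 0.00033818$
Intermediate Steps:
$l{\left(z,A \right)} = z + z A^{2}$ ($l{\left(z,A \right)} = z A^{2} + z = z + z A^{2}$)
$s{\left(G \right)} = 20$ ($s{\left(G \right)} = 20 \cdot 1 = 20$)
$M{\left(L,j \right)} = 17 + 14 L + 14 L^{2}$ ($M{\left(L,j \right)} = 3 + \left(L + 1 \left(1 + L^{2}\right)\right) 14 = 3 + \left(L + \left(1 + L^{2}\right)\right) 14 = 3 + \left(1 + L + L^{2}\right) 14 = 3 + \left(14 + 14 L + 14 L^{2}\right) = 17 + 14 L + 14 L^{2}$)
$\frac{1}{M{\left(h{\left(-31 \right)},g{\left(s{\left(-4 \right)} \right)} \right)}} = \frac{1}{17 + 14 \left(-15\right) + 14 \left(-15\right)^{2}} = \frac{1}{17 - 210 + 14 \cdot 225} = \frac{1}{17 - 210 + 3150} = \frac{1}{2957}$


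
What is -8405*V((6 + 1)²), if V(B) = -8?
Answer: 67240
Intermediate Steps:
-8405*V((6 + 1)²) = -8405*(-8) = 67240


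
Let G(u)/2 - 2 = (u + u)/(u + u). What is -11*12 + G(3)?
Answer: -126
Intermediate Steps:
G(u) = 6 (G(u) = 4 + 2*((u + u)/(u + u)) = 4 + 2*((2*u)/((2*u))) = 4 + 2*((2*u)*(1/(2*u))) = 4 + 2*1 = 4 + 2 = 6)
-11*12 + G(3) = -11*12 + 6 = -132 + 6 = -126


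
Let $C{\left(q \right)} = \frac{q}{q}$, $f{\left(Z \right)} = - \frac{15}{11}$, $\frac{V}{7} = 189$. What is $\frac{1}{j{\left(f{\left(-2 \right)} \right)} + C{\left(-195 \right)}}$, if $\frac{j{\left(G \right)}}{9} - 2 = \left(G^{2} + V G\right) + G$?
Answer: $- \frac{121}{1961816} \approx -6.1678 \cdot 10^{-5}$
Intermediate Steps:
$V = 1323$ ($V = 7 \cdot 189 = 1323$)
$f{\left(Z \right)} = - \frac{15}{11}$ ($f{\left(Z \right)} = \left(-15\right) \frac{1}{11} = - \frac{15}{11}$)
$C{\left(q \right)} = 1$
$j{\left(G \right)} = 18 + 9 G^{2} + 11916 G$ ($j{\left(G \right)} = 18 + 9 \left(\left(G^{2} + 1323 G\right) + G\right) = 18 + 9 \left(G^{2} + 1324 G\right) = 18 + \left(9 G^{2} + 11916 G\right) = 18 + 9 G^{2} + 11916 G$)
$\frac{1}{j{\left(f{\left(-2 \right)} \right)} + C{\left(-195 \right)}} = \frac{1}{\left(18 + 9 \left(- \frac{15}{11}\right)^{2} + 11916 \left(- \frac{15}{11}\right)\right) + 1} = \frac{1}{\left(18 + 9 \cdot \frac{225}{121} - \frac{178740}{11}\right) + 1} = \frac{1}{\left(18 + \frac{2025}{121} - \frac{178740}{11}\right) + 1} = \frac{1}{- \frac{1961937}{121} + 1} = \frac{1}{- \frac{1961816}{121}} = - \frac{121}{1961816}$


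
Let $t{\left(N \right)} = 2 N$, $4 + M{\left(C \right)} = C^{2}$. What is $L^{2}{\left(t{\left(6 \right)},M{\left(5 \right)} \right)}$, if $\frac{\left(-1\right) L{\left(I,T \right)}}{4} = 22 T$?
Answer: $3415104$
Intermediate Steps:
$M{\left(C \right)} = -4 + C^{2}$
$L{\left(I,T \right)} = - 88 T$ ($L{\left(I,T \right)} = - 4 \cdot 22 T = - 88 T$)
$L^{2}{\left(t{\left(6 \right)},M{\left(5 \right)} \right)} = \left(- 88 \left(-4 + 5^{2}\right)\right)^{2} = \left(- 88 \left(-4 + 25\right)\right)^{2} = \left(\left(-88\right) 21\right)^{2} = \left(-1848\right)^{2} = 3415104$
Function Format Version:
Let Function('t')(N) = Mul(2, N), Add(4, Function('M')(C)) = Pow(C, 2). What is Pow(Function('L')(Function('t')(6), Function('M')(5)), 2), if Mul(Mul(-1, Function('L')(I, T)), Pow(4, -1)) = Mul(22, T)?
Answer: 3415104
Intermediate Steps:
Function('M')(C) = Add(-4, Pow(C, 2))
Function('L')(I, T) = Mul(-88, T) (Function('L')(I, T) = Mul(-4, Mul(22, T)) = Mul(-88, T))
Pow(Function('L')(Function('t')(6), Function('M')(5)), 2) = Pow(Mul(-88, Add(-4, Pow(5, 2))), 2) = Pow(Mul(-88, Add(-4, 25)), 2) = Pow(Mul(-88, 21), 2) = Pow(-1848, 2) = 3415104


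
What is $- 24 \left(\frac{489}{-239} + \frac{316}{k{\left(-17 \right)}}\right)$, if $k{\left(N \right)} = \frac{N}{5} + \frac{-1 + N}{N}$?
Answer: $\frac{156404424}{47561} \approx 3288.5$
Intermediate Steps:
$k{\left(N \right)} = \frac{N}{5} + \frac{-1 + N}{N}$ ($k{\left(N \right)} = N \frac{1}{5} + \frac{-1 + N}{N} = \frac{N}{5} + \frac{-1 + N}{N}$)
$- 24 \left(\frac{489}{-239} + \frac{316}{k{\left(-17 \right)}}\right) = - 24 \left(\frac{489}{-239} + \frac{316}{1 - \frac{1}{-17} + \frac{1}{5} \left(-17\right)}\right) = - 24 \left(489 \left(- \frac{1}{239}\right) + \frac{316}{1 - - \frac{1}{17} - \frac{17}{5}}\right) = - 24 \left(- \frac{489}{239} + \frac{316}{1 + \frac{1}{17} - \frac{17}{5}}\right) = - 24 \left(- \frac{489}{239} + \frac{316}{- \frac{199}{85}}\right) = - 24 \left(- \frac{489}{239} + 316 \left(- \frac{85}{199}\right)\right) = - 24 \left(- \frac{489}{239} - \frac{26860}{199}\right) = \left(-24\right) \left(- \frac{6516851}{47561}\right) = \frac{156404424}{47561}$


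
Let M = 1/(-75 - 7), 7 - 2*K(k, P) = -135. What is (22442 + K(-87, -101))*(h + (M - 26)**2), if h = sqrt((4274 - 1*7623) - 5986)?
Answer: 102427148457/6724 + 22513*I*sqrt(9335) ≈ 1.5233e+7 + 2.1752e+6*I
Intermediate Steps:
K(k, P) = 71 (K(k, P) = 7/2 - 1/2*(-135) = 7/2 + 135/2 = 71)
M = -1/82 (M = 1/(-82) = -1/82 ≈ -0.012195)
h = I*sqrt(9335) (h = sqrt((4274 - 7623) - 5986) = sqrt(-3349 - 5986) = sqrt(-9335) = I*sqrt(9335) ≈ 96.618*I)
(22442 + K(-87, -101))*(h + (M - 26)**2) = (22442 + 71)*(I*sqrt(9335) + (-1/82 - 26)**2) = 22513*(I*sqrt(9335) + (-2133/82)**2) = 22513*(I*sqrt(9335) + 4549689/6724) = 22513*(4549689/6724 + I*sqrt(9335)) = 102427148457/6724 + 22513*I*sqrt(9335)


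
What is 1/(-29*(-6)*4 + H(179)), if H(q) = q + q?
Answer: 1/1054 ≈ 0.00094877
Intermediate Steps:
H(q) = 2*q
1/(-29*(-6)*4 + H(179)) = 1/(-29*(-6)*4 + 2*179) = 1/(174*4 + 358) = 1/(696 + 358) = 1/1054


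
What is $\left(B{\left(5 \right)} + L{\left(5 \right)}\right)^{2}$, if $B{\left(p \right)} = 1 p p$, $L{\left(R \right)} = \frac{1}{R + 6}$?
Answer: $\frac{76176}{121} \approx 629.55$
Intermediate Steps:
$L{\left(R \right)} = \frac{1}{6 + R}$
$B{\left(p \right)} = p^{2}$ ($B{\left(p \right)} = p p = p^{2}$)
$\left(B{\left(5 \right)} + L{\left(5 \right)}\right)^{2} = \left(5^{2} + \frac{1}{6 + 5}\right)^{2} = \left(25 + \frac{1}{11}\right)^{2} = \left(\frac{276}{11}\right)^{2} = \frac{76176}{121}$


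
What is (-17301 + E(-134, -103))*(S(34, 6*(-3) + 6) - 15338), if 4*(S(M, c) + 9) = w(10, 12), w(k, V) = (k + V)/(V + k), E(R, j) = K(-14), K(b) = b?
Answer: 1062915905/4 ≈ 2.6573e+8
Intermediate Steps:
E(R, j) = -14
w(k, V) = 1 (w(k, V) = (V + k)/(V + k) = 1)
S(M, c) = -35/4 (S(M, c) = -9 + (¼)*1 = -9 + ¼ = -35/4)
(-17301 + E(-134, -103))*(S(34, 6*(-3) + 6) - 15338) = (-17301 - 14)*(-35/4 - 15338) = -17315*(-61387/4) = 1062915905/4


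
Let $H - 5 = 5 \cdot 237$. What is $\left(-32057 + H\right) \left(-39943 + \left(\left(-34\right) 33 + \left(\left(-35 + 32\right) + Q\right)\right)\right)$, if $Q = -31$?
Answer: $1268602833$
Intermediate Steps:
$H = 1190$ ($H = 5 + 5 \cdot 237 = 5 + 1185 = 1190$)
$\left(-32057 + H\right) \left(-39943 + \left(\left(-34\right) 33 + \left(\left(-35 + 32\right) + Q\right)\right)\right) = \left(-32057 + 1190\right) \left(-39943 + \left(\left(-34\right) 33 + \left(\left(-35 + 32\right) - 31\right)\right)\right) = - 30867 \left(-39943 - 1156\right) = \left(-30867\right) \left(-41099\right) = 1268602833$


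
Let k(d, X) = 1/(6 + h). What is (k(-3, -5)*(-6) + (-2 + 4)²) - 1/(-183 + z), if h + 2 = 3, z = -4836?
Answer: 15775/5019 ≈ 3.1431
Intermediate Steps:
h = 1 (h = -2 + 3 = 1)
k(d, X) = ⅐ (k(d, X) = 1/(6 + 1) = 1/7 = ⅐)
(k(-3, -5)*(-6) + (-2 + 4)²) - 1/(-183 + z) = ((⅐)*(-6) + (-2 + 4)²) - 1/(-183 - 4836) = (-6/7 + 2²) - 1/(-5019) = (-6/7 + 4) - 1*(-1/5019) = 22/7 + 1/5019 = 15775/5019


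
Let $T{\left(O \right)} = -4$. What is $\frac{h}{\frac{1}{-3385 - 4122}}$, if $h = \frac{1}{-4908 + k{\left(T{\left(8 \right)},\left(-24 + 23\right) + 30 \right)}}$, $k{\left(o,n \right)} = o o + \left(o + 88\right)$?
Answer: $\frac{7507}{4808} \approx 1.5614$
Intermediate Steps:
$k{\left(o,n \right)} = 88 + o + o^{2}$ ($k{\left(o,n \right)} = o^{2} + \left(88 + o\right) = 88 + o + o^{2}$)
$h = - \frac{1}{4808}$ ($h = \frac{1}{-4908 + \left(88 - 4 + \left(-4\right)^{2}\right)} = \frac{1}{-4908 + \left(88 - 4 + 16\right)} = \frac{1}{-4908 + 100} = \frac{1}{-4808} = - \frac{1}{4808} \approx -0.00020799$)
$\frac{h}{\frac{1}{-3385 - 4122}} = - \frac{1}{4808 \frac{1}{-3385 - 4122}} = - \frac{1}{4808 \frac{1}{-7507}} = - \frac{1}{4808 \left(- \frac{1}{7507}\right)} = \left(- \frac{1}{4808}\right) \left(-7507\right) = \frac{7507}{4808}$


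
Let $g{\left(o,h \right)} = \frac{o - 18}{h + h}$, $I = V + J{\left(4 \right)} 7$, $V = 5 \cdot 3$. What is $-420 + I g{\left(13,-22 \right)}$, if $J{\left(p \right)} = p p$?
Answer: $- \frac{17845}{44} \approx -405.57$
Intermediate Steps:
$V = 15$
$J{\left(p \right)} = p^{2}$
$I = 127$ ($I = 15 + 4^{2} \cdot 7 = 15 + 16 \cdot 7 = 15 + 112 = 127$)
$g{\left(o,h \right)} = \frac{-18 + o}{2 h}$
$-420 + I g{\left(13,-22 \right)} = -420 + 127 \frac{-18 + 13}{2 \left(-22\right)} = -420 + 127 \cdot \frac{1}{2} \left(- \frac{1}{22}\right) \left(-5\right) = -420 + 127 \cdot \frac{5}{44} = -420 + \frac{635}{44} = - \frac{17845}{44}$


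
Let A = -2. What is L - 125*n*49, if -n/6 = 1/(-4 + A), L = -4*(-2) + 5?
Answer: -6112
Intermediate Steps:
L = 13 (L = 8 + 5 = 13)
n = 1 (n = -6/(-4 - 2) = -6/(-6) = -6*(-⅙) = 1)
L - 125*n*49 = 13 - 125*49 = 13 - 6125 = -6112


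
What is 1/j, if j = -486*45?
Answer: -1/21870 ≈ -4.5725e-5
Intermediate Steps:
j = -21870
1/j = 1/(-21870) = -1/21870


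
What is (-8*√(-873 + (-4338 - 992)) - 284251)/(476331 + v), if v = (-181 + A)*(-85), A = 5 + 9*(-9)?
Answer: -284251/498176 - I*√6203/62272 ≈ -0.57058 - 0.0012648*I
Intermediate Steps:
A = -76 (A = 5 - 81 = -76)
v = 21845 (v = (-181 - 76)*(-85) = -257*(-85) = 21845)
(-8*√(-873 + (-4338 - 992)) - 284251)/(476331 + v) = (-8*√(-873 + (-4338 - 992)) - 284251)/(476331 + 21845) = (-8*√(-873 - 5330) - 284251)/498176 = (-8*I*√6203 - 284251)*(1/498176) = (-284251 - 8*I*√6203)*(1/498176) = -284251/498176 - I*√6203/62272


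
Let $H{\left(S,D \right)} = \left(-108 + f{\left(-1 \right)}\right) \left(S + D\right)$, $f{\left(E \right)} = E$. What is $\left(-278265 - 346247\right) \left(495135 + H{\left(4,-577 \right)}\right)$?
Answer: $-348222895104$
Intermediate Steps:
$H{\left(S,D \right)} = - 109 D - 109 S$ ($H{\left(S,D \right)} = \left(-108 - 1\right) \left(S + D\right) = - 109 \left(D + S\right) = - 109 D - 109 S$)
$\left(-278265 - 346247\right) \left(495135 + H{\left(4,-577 \right)}\right) = \left(-278265 - 346247\right) \left(495135 - -62457\right) = - 624512 \left(495135 + \left(62893 - 436\right)\right) = - 624512 \left(495135 + 62457\right) = \left(-624512\right) 557592 = -348222895104$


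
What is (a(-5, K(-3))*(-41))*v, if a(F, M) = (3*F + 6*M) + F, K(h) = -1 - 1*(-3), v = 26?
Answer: 8528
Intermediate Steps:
K(h) = 2 (K(h) = -1 + 3 = 2)
a(F, M) = 4*F + 6*M
(a(-5, K(-3))*(-41))*v = ((4*(-5) + 6*2)*(-41))*26 = ((-20 + 12)*(-41))*26 = -8*(-41)*26 = 328*26 = 8528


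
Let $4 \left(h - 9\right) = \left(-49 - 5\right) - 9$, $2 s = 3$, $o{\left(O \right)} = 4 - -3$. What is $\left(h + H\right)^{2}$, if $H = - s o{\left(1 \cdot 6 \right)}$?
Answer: $\frac{4761}{16} \approx 297.56$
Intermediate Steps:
$o{\left(O \right)} = 7$ ($o{\left(O \right)} = 4 + 3 = 7$)
$s = \frac{3}{2}$ ($s = \frac{1}{2} \cdot 3 = \frac{3}{2} \approx 1.5$)
$H = - \frac{21}{2}$ ($H = \left(-1\right) \frac{3}{2} \cdot 7 = \left(- \frac{3}{2}\right) 7 = - \frac{21}{2} \approx -10.5$)
$h = - \frac{27}{4}$ ($h = 9 + \frac{\left(-49 - 5\right) - 9}{4} = 9 + \frac{-54 - 9}{4} = 9 + \frac{1}{4} \left(-63\right) = 9 - \frac{63}{4} = - \frac{27}{4} \approx -6.75$)
$\left(h + H\right)^{2} = \left(- \frac{27}{4} - \frac{21}{2}\right)^{2} = \left(- \frac{69}{4}\right)^{2} = \frac{4761}{16}$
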